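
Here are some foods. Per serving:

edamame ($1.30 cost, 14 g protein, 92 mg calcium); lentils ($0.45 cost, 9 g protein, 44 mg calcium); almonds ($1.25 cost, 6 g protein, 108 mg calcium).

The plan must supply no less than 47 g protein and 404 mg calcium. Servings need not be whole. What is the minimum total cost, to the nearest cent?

$4.13

For a min-cost LP with two ≥-constraints, a basic feasible solution has at most two positive variables.
edamame only: max(47/14, 404/92) = 4.391 servings → $5.71.
lentils only: max(47/9, 404/44) = 9.182 servings → $4.13.
almonds only: max(47/6, 404/108) = 7.833 servings → $9.79.
edamame + lentils: the both-tight solution has a negative serving — not a feasible corner.
edamame + almonds with both tight: 2.763 servings and 1.387 servings → $5.33.
lentils + almonds with both tight: 3.746 servings and 2.215 servings → $4.45.
The minimum over all feasible corners is $4.13.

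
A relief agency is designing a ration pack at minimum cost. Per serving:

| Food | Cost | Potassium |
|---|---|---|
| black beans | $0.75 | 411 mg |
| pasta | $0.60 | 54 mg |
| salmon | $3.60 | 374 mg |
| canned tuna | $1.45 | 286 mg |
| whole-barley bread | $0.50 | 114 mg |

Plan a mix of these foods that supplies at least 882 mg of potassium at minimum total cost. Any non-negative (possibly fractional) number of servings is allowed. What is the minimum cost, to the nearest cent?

$1.61

Cost per mg of potassium: black beans $0.0018, whole-barley bread $0.0044, canned tuna $0.0051, salmon $0.0096, pasta $0.0111.
With no serving limits, use only black beans: 882 mg / 411 mg = 2.146 servings × $0.75 = $1.61.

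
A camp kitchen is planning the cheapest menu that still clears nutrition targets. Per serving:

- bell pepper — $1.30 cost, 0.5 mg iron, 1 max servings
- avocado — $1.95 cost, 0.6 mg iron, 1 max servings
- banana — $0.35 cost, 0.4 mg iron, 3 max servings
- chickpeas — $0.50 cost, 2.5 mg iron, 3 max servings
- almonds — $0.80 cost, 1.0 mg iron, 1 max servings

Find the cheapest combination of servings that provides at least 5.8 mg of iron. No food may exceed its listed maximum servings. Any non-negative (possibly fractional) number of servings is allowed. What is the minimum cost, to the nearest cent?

$1.16

Cost per mg of iron: chickpeas $0.2000, almonds $0.8000, banana $0.8750, bell pepper $2.6000, avocado $3.2500.
Take 2.32 servings of chickpeas: +5.8 mg iron for $1.16 (total $1.16, still need 0.0 mg).
Filling from the cheapest source first is optimal under one linear minimum: $1.16.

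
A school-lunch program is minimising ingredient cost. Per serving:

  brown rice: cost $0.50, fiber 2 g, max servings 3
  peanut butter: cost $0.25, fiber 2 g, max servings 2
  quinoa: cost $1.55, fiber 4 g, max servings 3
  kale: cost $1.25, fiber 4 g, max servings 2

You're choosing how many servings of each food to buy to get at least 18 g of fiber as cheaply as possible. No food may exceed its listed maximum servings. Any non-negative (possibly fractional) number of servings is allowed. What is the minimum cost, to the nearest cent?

Cost per g of fiber: peanut butter $0.1250, brown rice $0.2500, kale $0.3125, quinoa $0.3875.
Take 2 servings of peanut butter: +4.0 g fiber for $0.50 (total $0.50, still need 14.0 g).
Take 3 servings of brown rice: +6.0 g fiber for $1.50 (total $2.00, still need 8.0 g).
Take 2 servings of kale: +8.0 g fiber for $2.50 (total $4.50, still need 0.0 g).
Greedy by cheapest-per-g is optimal for a single linear constraint, so the minimum cost is $4.50.

$4.50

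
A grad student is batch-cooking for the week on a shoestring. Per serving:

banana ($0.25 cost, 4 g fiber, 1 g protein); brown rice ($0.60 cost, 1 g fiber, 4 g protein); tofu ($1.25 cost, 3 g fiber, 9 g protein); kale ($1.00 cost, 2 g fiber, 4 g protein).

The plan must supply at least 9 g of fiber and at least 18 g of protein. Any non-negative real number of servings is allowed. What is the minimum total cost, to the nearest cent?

$2.59

An LP optimum is at a vertex; with two nutrient constraints at most two foods are used. Check each candidate.
banana only: max(9/4, 18/1) = 18 servings → $4.50.
brown rice only: max(9/1, 18/4) = 9 servings → $5.40.
tofu only: max(9/3, 18/9) = 3 servings → $3.75.
kale only: max(9/2, 18/4) = 4.5 servings → $4.50.
banana + brown rice with both tight: 1.2 servings and 4.2 servings → $2.82.
banana + tofu with both tight: 0.8182 servings and 1.909 servings → $2.59.
banana + kale with both tight: 0 servings and 4.5 servings → $4.50.
brown rice + tofu: the both-tight solution has a negative serving — not a feasible corner.
brown rice + kale with both tight: 0 servings and 4.5 servings → $4.50.
tofu + kale with both tight: 0 servings and 4.5 servings → $4.50.
Cheapest feasible corner: $2.59.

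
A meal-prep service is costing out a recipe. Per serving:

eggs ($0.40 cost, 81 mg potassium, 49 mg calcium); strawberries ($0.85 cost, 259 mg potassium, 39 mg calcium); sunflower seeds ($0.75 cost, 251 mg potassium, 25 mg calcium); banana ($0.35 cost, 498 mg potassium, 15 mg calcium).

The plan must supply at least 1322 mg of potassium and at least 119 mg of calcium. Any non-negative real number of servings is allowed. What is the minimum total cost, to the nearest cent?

Minimising a linear cost over {potassium ≥ 1322, calcium ≥ 119, servings ≥ 0} — the optimum is at a vertex, using one or two foods.
eggs only: max(1322/81, 119/49) = 16.32 servings → $6.53.
strawberries only: max(1322/259, 119/39) = 5.104 servings → $4.34.
sunflower seeds only: max(1322/251, 119/25) = 5.267 servings → $3.95.
banana only: max(1322/498, 119/15) = 7.933 servings → $2.78.
eggs + strawberries: the both-tight solution has a negative serving — not a feasible corner.
eggs + sunflower seeds: the both-tight solution has a negative serving — not a feasible corner.
eggs + banana with both tight: 1.701 servings and 2.378 servings → $1.51.
strawberries + sunflower seeds: the both-tight solution has a negative serving — not a feasible corner.
strawberries + banana with both tight: 2.538 servings and 1.335 servings → $2.62.
sunflower seeds + banana with both tight: 4.54 servings and 0.3663 servings → $3.53.
The minimum over all feasible corners is $1.51.

$1.51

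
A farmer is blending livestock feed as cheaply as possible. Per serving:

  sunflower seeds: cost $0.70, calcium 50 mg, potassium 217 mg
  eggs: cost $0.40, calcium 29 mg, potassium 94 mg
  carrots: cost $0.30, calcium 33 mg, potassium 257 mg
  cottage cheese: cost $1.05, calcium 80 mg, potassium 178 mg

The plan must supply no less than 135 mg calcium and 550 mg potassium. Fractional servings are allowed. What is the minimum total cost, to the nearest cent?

This is a tiny linear program; its minimum lies at a vertex of the feasible set. List the vertices and price them.
sunflower seeds only: max(135/50, 550/217) = 2.7 servings → $1.89.
eggs only: max(135/29, 550/94) = 5.851 servings → $2.34.
carrots only: max(135/33, 550/257) = 4.091 servings → $1.23.
cottage cheese only: max(135/80, 550/178) = 3.09 servings → $3.24.
sunflower seeds + eggs with both tight: 2.046 servings and 1.127 servings → $1.88.
sunflower seeds + carrots: intersection lies outside the first quadrant.
sunflower seeds + cottage cheese with both tight: 2.361 servings and 0.2122 servings → $1.88.
eggs + carrots with both tight: 3.803 servings and 0.7493 servings → $1.75.
eggs + cottage cheese: intersection lies outside the first quadrant.
carrots + cottage cheese with both tight: 1.36 servings and 1.127 servings → $1.59.
Cheapest feasible corner: $1.23.

$1.23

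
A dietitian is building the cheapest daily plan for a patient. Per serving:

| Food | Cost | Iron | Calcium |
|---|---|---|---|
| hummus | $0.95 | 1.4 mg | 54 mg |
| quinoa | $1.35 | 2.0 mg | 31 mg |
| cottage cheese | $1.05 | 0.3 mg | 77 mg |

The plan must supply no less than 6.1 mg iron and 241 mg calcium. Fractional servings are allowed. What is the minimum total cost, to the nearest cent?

This is a tiny linear program; its minimum lies at a vertex of the feasible set. List the vertices and price them.
hummus only: max(6.1/1.4, 241/54) = 4.463 servings → $4.24.
quinoa only: max(6.1/2.0, 241/31) = 7.774 servings → $10.50.
cottage cheese only: max(6.1/0.3, 241/77) = 20.33 servings → $21.35.
hummus + quinoa: intersection lies outside the first quadrant.
hummus + cottage cheese with both tight: 4.338 servings and 0.08734 servings → $4.21.
quinoa + cottage cheese with both tight: 2.746 servings and 2.024 servings → $5.83.
The minimum over all feasible corners is $4.21.

$4.21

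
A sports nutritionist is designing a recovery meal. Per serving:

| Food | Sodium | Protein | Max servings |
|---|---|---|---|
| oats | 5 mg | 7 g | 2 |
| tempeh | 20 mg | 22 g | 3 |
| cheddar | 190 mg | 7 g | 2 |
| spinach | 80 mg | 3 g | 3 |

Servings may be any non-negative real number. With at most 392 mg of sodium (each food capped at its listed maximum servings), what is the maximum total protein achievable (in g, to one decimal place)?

92.0 g

Protein per mg sodium: oats 1.4, tempeh 1.1, spinach 0.0375, cheddar 0.03684.
Take 2 servings of oats: uses 10 mg sodium, +14.0 g protein (running total 14.0 g).
Take 3 servings of tempeh: uses 60 mg sodium, +66.0 g protein (running total 80.0 g).
Take 3 servings of spinach: uses 240 mg sodium, +9.0 g protein (running total 89.0 g).
Take 0.4316 servings of cheddar: uses 82 mg sodium, +3.0 g protein (running total 92.0 g).
Greedy by best ratio exhausts the sodium allowance optimally: 92.0 g.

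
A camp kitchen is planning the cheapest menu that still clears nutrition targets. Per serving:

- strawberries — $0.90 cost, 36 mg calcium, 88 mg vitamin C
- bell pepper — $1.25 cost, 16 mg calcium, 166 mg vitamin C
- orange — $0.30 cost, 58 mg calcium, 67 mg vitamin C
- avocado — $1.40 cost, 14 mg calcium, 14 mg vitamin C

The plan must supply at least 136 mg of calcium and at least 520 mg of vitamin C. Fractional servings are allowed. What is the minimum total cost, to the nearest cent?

A basic optimal solution has at most two foods positive. Try each food alone and each pair with both targets met exactly.
strawberries only: max(136/36, 520/88) = 5.909 servings → $5.32.
bell pepper only: max(136/16, 520/166) = 8.5 servings → $10.62.
orange only: max(136/58, 520/67) = 7.761 servings → $2.33.
avocado only: max(136/14, 520/14) = 37.14 servings → $52.00.
strawberries + bell pepper with both tight: 3.121 servings and 1.478 servings → $4.66.
strawberries + orange: intersection lies outside the first quadrant.
strawberries + avocado with both targets exact would need a negative amount; discard.
bell pepper + orange with both tight: 2.46 servings and 1.666 servings → $3.57.
bell pepper + avocado with both tight: 2.56 servings and 6.789 servings → $12.70.
orange + avocado with both targets exact would need a negative amount; discard.
The minimum over all feasible corners is $2.33.

$2.33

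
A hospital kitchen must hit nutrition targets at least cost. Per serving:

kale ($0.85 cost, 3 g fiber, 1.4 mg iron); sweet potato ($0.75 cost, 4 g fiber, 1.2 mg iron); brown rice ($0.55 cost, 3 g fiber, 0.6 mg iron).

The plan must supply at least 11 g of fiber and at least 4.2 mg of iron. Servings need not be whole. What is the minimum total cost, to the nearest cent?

kale only: max(11/3, 4.2/1.4) = 3.667 servings → $3.12.
sweet potato only: max(11/4, 4.2/1.2) = 3.5 servings → $2.62.
brown rice only: max(11/3, 4.2/0.6) = 7 servings → $3.85.
kale + sweet potato with both tight: 1.8 servings and 1.4 servings → $2.58.
kale + brown rice with both tight: 2.5 servings and 1.167 servings → $2.77.
sweet potato + brown rice with both targets exact would need a negative amount; discard.
So the least-cost plan costs $2.58.

$2.58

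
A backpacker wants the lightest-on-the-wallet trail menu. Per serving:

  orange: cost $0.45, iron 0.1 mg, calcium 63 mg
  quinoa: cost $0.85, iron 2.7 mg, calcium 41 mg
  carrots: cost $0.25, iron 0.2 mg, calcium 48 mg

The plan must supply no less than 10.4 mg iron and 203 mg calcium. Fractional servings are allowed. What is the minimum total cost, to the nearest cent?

$3.46

The cheapest plan sits at a corner of the feasible region — with two constraints it uses at most two foods.
orange only: max(10.4/0.1, 203/63) = 104 servings → $46.80.
quinoa only: max(10.4/2.7, 203/41) = 4.951 servings → $4.21.
carrots only: max(10.4/0.2, 203/48) = 52 servings → $13.00.
orange + quinoa with both tight: 0.7331 servings and 3.825 servings → $3.58.
orange + carrots with both targets exact would need a negative amount; discard.
quinoa + carrots with both tight: 3.778 servings and 1.002 servings → $3.46.
Cheapest feasible corner: $3.46.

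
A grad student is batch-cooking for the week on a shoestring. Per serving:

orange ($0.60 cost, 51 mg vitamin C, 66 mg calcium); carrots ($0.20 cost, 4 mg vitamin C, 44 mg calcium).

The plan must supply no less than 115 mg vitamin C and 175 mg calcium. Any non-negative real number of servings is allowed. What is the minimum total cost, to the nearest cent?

$1.46

At the optimum either one food covers both requirements or two foods hit both targets exactly; no other combination can be cheaper.
orange only: max(115/51, 175/66) = 2.652 servings → $1.59.
carrots only: max(115/4, 175/44) = 28.75 servings → $5.75.
orange + carrots with both tight: 2.202 servings and 0.6742 servings → $1.46.
So the least-cost plan costs $1.46.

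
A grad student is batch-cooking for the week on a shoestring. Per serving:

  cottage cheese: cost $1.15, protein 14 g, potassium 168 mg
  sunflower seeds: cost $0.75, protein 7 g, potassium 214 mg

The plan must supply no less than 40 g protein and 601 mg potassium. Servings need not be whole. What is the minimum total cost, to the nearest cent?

$3.45

For a min-cost LP with two ≥-constraints, a basic feasible solution has at most two positive variables.
cottage cheese only: max(40/14, 601/168) = 3.577 servings → $4.11.
sunflower seeds only: max(40/7, 601/214) = 5.714 servings → $4.29.
cottage cheese + sunflower seeds with both tight: 2.392 servings and 0.9308 servings → $3.45.
So the least-cost plan costs $3.45.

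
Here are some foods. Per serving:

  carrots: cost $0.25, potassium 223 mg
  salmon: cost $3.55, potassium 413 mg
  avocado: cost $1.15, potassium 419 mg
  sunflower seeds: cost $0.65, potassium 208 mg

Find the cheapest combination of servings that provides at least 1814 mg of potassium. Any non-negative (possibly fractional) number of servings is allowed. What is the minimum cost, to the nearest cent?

Cost per mg of potassium: carrots $0.0011, avocado $0.0027, sunflower seeds $0.0031, salmon $0.0086.
With no serving limits, use only carrots: 1814 mg / 223 mg = 8.135 servings × $0.25 = $2.03.

$2.03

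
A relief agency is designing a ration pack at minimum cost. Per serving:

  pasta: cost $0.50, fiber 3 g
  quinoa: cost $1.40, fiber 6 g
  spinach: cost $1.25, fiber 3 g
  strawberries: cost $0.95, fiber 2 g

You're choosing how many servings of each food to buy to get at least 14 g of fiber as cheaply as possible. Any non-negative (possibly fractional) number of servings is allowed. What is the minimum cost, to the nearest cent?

Cost per g of fiber: pasta $0.1667, quinoa $0.2333, spinach $0.4167, strawberries $0.4750.
With no serving limits, use only pasta: 14 g / 3 g = 4.667 servings × $0.50 = $2.33.

$2.33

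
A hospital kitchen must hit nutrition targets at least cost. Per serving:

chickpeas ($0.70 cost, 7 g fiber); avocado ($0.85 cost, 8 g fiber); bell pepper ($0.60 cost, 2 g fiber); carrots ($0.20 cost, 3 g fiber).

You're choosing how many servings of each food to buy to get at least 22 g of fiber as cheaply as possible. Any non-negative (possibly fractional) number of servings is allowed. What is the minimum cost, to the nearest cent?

$1.47

Cost per g of fiber: carrots $0.0667, chickpeas $0.1000, avocado $0.1062, bell pepper $0.3000.
With no serving limits, use only carrots: 22 g / 3 g = 7.333 servings × $0.20 = $1.47.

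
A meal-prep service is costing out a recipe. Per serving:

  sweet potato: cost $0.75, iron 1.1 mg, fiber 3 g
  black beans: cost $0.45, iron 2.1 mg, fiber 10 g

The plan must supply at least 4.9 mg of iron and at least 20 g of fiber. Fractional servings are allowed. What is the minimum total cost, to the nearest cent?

$1.05

A basic optimal solution has at most two foods positive. Try each food alone and each pair with both targets met exactly.
sweet potato only: max(4.9/1.1, 20/3) = 6.667 servings → $5.00.
black beans only: max(4.9/2.1, 20/10) = 2.333 servings → $1.05.
sweet potato + black beans with both tight: 1.489 servings and 1.553 servings → $1.82.
So the least-cost plan costs $1.05.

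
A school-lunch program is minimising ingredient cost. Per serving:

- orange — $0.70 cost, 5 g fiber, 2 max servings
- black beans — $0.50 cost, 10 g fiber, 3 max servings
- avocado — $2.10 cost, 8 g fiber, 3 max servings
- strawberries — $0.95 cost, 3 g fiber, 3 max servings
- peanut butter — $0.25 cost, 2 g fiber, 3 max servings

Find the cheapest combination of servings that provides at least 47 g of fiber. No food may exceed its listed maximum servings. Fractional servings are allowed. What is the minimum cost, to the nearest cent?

$3.91

Cost per g of fiber: black beans $0.0500, peanut butter $0.1250, orange $0.1400, avocado $0.2625, strawberries $0.3167.
Take 3 servings of black beans: +30.0 g fiber for $1.50 (total $1.50, still need 17.0 g).
Take 3 servings of peanut butter: +6.0 g fiber for $0.75 (total $2.25, still need 11.0 g).
Take 2 servings of orange: +10.0 g fiber for $1.40 (total $3.65, still need 1.0 g).
Take 0.125 servings of avocado: +1.0 g fiber for $0.26 (total $3.91, still need 0.0 g).
Filling from the cheapest source first is optimal under one linear minimum: $3.91.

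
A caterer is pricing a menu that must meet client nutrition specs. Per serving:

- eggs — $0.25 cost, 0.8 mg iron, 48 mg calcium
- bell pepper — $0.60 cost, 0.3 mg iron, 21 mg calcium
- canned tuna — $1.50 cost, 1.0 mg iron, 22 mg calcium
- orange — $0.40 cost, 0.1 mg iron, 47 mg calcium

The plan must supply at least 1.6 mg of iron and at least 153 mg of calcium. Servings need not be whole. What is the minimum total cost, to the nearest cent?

Two binding constraints pin down two serving amounts, so the optimal mix uses at most two foods. The candidates are each food alone (scaled to the tighter of iron/calcium) and each pair with both constraints tight.
eggs only: max(1.6/0.8, 153/48) = 3.188 servings → $0.80.
bell pepper only: max(1.6/0.3, 153/21) = 7.286 servings → $4.37.
canned tuna only: max(1.6/1.0, 153/22) = 6.955 servings → $10.43.
orange only: max(1.6/0.1, 153/47) = 16 servings → $6.40.
eggs + bell pepper: intersection lies outside the first quadrant.
eggs + canned tuna: intersection lies outside the first quadrant.
eggs + orange with both tight: 1.826 servings and 1.39 servings → $1.01.
bell pepper + canned tuna: the both-tight solution has a negative serving — not a feasible corner.
bell pepper + orange with both tight: 4.992 servings and 1.025 servings → $3.40.
canned tuna + orange with both tight: 1.337 servings and 2.629 servings → $3.06.
Cheapest feasible corner: $0.80.

$0.80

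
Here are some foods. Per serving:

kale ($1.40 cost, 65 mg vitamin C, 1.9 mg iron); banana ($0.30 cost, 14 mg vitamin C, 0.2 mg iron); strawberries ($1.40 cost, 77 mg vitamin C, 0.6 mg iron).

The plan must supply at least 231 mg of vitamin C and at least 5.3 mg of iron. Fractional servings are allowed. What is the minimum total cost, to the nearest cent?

Compare the cost at each extreme point of the feasible region.
kale only: max(231/65, 5.3/1.9) = 3.554 servings → $4.98.
banana only: max(231/14, 5.3/0.2) = 26.5 servings → $7.95.
strawberries only: max(231/77, 5.3/0.6) = 8.833 servings → $12.37.
kale + banana with both tight: 2.059 servings and 6.941 servings → $4.96.
kale + strawberries with both tight: 2.512 servings and 0.8798 servings → $4.75.
banana + strawberries with both targets exact would need a negative amount; discard.
The minimum over all feasible corners is $4.75.

$4.75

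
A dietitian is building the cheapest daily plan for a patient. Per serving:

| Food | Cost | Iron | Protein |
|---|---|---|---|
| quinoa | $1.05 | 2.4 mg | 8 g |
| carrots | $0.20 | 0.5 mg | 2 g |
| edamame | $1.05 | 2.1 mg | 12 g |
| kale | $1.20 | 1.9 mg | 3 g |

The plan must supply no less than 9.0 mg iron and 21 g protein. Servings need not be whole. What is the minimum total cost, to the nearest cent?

With two linear requirements the optimum uses one or two foods; enumerate the corners.
quinoa only: max(9.0/2.4, 21/8) = 3.75 servings → $3.94.
carrots only: max(9.0/0.5, 21/2) = 18 servings → $3.60.
edamame only: max(9.0/2.1, 21/12) = 4.286 servings → $4.50.
kale only: max(9.0/1.9, 21/3) = 7 servings → $8.40.
quinoa + carrots: intersection lies outside the first quadrant.
quinoa + edamame: the both-tight solution has a negative serving — not a feasible corner.
quinoa + kale with both tight: 1.613 servings and 2.7 servings → $4.93.
carrots + edamame: intersection lies outside the first quadrant.
carrots + kale with both tight: 5.609 servings and 3.261 servings → $5.03.
edamame + kale with both tight: 0.7818 servings and 3.873 servings → $5.47.
The minimum over all feasible corners is $3.60.

$3.60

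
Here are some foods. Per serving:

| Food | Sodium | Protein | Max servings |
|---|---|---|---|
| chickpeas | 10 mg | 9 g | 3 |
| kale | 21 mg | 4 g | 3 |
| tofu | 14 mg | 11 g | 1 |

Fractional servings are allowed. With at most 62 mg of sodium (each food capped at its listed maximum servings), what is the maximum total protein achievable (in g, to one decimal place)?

41.4 g

Protein per mg sodium: chickpeas 0.9, tofu 0.7857, kale 0.1905.
Take 3 servings of chickpeas: uses 30 mg sodium, +27.0 g protein (running total 27.0 g).
Take 1 serving of tofu: uses 14 mg sodium, +11.0 g protein (running total 38.0 g).
Take 0.8571 servings of kale: uses 18 mg sodium, +3.4 g protein (running total 41.4 g).
Filling greedily by protein-per-mg sodium is optimal for one linear limit, giving 41.4 g.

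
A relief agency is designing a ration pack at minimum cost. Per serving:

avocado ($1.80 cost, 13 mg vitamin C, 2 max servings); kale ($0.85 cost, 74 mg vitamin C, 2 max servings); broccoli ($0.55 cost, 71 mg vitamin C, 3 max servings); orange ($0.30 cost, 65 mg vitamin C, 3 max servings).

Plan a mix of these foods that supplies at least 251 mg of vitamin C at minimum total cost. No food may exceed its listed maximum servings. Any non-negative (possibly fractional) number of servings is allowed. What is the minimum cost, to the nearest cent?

$1.33

Cost per mg of vitamin C: orange $0.0046, broccoli $0.0077, kale $0.0115, avocado $0.1385.
Take 3 servings of orange: +195.0 mg vitamin C for $0.90 (total $0.90, still need 56.0 mg).
Take 0.7887 servings of broccoli: +56.0 mg vitamin C for $0.43 (total $1.33, still need 0.0 mg).
Filling from the cheapest source first is optimal under one linear minimum: $1.33.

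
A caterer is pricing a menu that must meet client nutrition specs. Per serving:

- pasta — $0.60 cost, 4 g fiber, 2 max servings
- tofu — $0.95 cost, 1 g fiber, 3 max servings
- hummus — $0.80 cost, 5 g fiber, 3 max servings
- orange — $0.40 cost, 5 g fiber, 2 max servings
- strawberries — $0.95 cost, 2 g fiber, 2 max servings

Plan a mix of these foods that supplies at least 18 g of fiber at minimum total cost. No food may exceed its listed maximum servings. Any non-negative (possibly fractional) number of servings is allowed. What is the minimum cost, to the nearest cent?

Cost per g of fiber: orange $0.0800, pasta $0.1500, hummus $0.1600, strawberries $0.4750, tofu $0.9500.
Take 2 servings of orange: +10.0 g fiber for $0.80 (total $0.80, still need 8.0 g).
Take 2 servings of pasta: +8.0 g fiber for $1.20 (total $2.00, still need 0.0 g).
Greedy by cheapest-per-g is optimal for a single linear constraint, so the minimum cost is $2.00.

$2.00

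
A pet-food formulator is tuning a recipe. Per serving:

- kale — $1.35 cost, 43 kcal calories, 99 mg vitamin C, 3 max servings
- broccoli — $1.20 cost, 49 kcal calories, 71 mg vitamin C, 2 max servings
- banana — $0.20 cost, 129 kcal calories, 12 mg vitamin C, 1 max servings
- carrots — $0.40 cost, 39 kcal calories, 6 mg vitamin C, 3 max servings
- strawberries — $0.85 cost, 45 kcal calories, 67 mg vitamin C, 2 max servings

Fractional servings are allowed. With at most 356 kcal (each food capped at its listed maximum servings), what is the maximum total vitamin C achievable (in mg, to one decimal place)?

Vitamin C per kcal: kale 2.302, strawberries 1.489, broccoli 1.449, carrots 0.1538, banana 0.09302.
Take 3 servings of kale: uses 129 kcal, +297.0 mg vitamin C (running total 297.0 mg).
Take 2 servings of strawberries: uses 90 kcal, +134.0 mg vitamin C (running total 431.0 mg).
Take 2 servings of broccoli: uses 98 kcal, +142.0 mg vitamin C (running total 573.0 mg).
Take 1 serving of carrots: uses 39 kcal, +6.0 mg vitamin C (running total 579.0 mg).
Filling greedily by vitamin C-per-kcal is optimal for one linear limit, giving 579.0 mg.

579.0 mg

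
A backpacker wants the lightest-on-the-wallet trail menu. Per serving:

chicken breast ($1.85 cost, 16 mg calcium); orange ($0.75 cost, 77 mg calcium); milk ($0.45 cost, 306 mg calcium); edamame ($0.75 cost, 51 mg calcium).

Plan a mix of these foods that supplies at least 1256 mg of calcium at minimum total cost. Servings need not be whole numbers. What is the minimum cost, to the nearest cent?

Cost per mg of calcium: milk $0.0015, orange $0.0097, edamame $0.0147, chicken breast $0.1156.
With no serving limits, use only milk: 1256 mg / 306 mg = 4.105 servings × $0.45 = $1.85.

$1.85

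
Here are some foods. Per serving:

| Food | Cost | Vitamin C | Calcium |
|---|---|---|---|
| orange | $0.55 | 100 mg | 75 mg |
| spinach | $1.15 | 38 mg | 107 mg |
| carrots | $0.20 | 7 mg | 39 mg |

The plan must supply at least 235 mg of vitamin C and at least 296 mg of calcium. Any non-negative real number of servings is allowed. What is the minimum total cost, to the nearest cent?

For a min-cost LP with two ≥-constraints, a basic feasible solution has at most two positive variables.
orange only: max(235/100, 296/75) = 3.947 servings → $2.17.
spinach only: max(235/38, 296/107) = 6.184 servings → $7.11.
carrots only: max(235/7, 296/39) = 33.57 servings → $6.71.
orange + spinach with both tight: 1.77 servings and 1.525 servings → $2.73.
orange + carrots with both tight: 2.102 servings and 3.548 servings → $1.87.
spinach + carrots: the both-tight solution has a negative serving — not a feasible corner.
Cheapest feasible corner: $1.87.

$1.87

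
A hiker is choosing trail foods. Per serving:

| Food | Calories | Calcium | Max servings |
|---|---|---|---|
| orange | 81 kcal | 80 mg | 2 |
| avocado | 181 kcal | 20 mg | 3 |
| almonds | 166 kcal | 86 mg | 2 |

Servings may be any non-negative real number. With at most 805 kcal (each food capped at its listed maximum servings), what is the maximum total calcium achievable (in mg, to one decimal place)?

366.4 mg

Calcium per kcal: orange 0.9877, almonds 0.5181, avocado 0.1105.
Take 2 servings of orange: uses 162 kcal, +160.0 mg calcium (running total 160.0 mg).
Take 2 servings of almonds: uses 332 kcal, +172.0 mg calcium (running total 332.0 mg).
Take 1.718 servings of avocado: uses 311 kcal, +34.4 mg calcium (running total 366.4 mg).
Filling greedily by calcium-per-kcal is optimal for one linear limit, giving 366.4 mg.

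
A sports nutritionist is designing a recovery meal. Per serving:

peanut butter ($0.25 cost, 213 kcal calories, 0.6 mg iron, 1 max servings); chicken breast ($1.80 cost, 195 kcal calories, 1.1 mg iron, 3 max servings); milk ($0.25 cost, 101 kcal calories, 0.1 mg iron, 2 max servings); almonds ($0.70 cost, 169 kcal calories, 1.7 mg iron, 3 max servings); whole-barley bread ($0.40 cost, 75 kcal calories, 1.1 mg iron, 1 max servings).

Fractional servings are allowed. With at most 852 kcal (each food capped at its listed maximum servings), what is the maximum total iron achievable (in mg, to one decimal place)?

7.7 mg

Iron per kcal: whole-barley bread 0.01467, almonds 0.01006, chicken breast 0.005641, peanut butter 0.002817, milk 0.0009901.
Take 1 serving of whole-barley bread: uses 75 kcal, +1.1 mg iron (running total 1.1 mg).
Take 3 servings of almonds: uses 507 kcal, +5.1 mg iron (running total 6.2 mg).
Take 1.385 servings of chicken breast: uses 270 kcal, +1.5 mg iron (running total 7.7 mg).
Greedy by best ratio exhausts the calories allowance optimally: 7.7 mg.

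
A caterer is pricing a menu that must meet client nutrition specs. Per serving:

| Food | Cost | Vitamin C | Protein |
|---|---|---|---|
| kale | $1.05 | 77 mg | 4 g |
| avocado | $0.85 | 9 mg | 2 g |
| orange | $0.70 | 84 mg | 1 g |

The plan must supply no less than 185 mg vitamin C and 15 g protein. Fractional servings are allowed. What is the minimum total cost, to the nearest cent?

Check every corner: each single food scaled to meet both minima, and each pair solved so both constraints bind.
kale only: max(185/77, 15/4) = 3.75 servings → $3.94.
avocado only: max(185/9, 15/2) = 20.56 servings → $17.47.
orange only: max(185/84, 15/1) = 15 servings → $10.50.
kale + avocado with both tight: 1.992 servings and 3.517 servings → $5.08.
kale + orange: the both-tight solution has a negative serving — not a feasible corner.
avocado + orange with both tight: 6.761 servings and 1.478 servings → $6.78.
So the least-cost plan costs $3.94.

$3.94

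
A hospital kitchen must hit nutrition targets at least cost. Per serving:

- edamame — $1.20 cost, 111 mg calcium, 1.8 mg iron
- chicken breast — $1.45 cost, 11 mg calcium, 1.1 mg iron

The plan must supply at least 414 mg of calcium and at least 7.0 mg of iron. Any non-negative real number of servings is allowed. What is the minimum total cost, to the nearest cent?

The cheapest plan sits at a corner of the feasible region — with two constraints it uses at most two foods.
edamame only: max(414/111, 7.0/1.8) = 3.889 servings → $4.67.
chicken breast only: max(414/11, 7.0/1.1) = 37.64 servings → $54.57.
edamame + chicken breast with both tight: 3.699 servings and 0.3109 servings → $4.89.
The minimum over all feasible corners is $4.67.

$4.67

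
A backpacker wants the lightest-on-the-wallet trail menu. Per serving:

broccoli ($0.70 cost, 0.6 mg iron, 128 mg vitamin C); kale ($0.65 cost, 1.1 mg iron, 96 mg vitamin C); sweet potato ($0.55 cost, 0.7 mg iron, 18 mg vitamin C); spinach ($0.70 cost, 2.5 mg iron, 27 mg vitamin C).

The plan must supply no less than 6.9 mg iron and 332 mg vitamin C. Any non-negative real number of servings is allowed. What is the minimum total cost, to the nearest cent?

broccoli only: max(6.9/0.6, 332/128) = 11.5 servings → $8.05.
kale only: max(6.9/1.1, 332/96) = 6.273 servings → $4.08.
sweet potato only: max(6.9/0.7, 332/18) = 18.44 servings → $10.14.
spinach only: max(6.9/2.5, 332/27) = 12.3 servings → $8.61.
broccoli + kale: intersection lies outside the first quadrant.
broccoli + sweet potato with both tight: 1.373 servings and 8.68 servings → $5.74.
broccoli + spinach with both tight: 2.119 servings and 2.251 servings → $3.06.
kale + sweet potato with both tight: 2.283 servings and 6.27 servings → $4.93.
kale + spinach with both tight: 3.061 servings and 1.413 servings → $2.98.
sweet potato + spinach with both targets exact would need a negative amount; discard.
So the least-cost plan costs $2.98.

$2.98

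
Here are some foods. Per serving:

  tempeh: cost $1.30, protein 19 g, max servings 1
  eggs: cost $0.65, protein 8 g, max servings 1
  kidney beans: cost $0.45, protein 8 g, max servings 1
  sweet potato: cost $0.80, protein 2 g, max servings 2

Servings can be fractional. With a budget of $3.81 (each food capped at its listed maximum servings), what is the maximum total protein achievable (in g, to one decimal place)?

Protein per dollar: kidney beans 17.78, tempeh 14.62, eggs 12.31, sweet potato 2.5.
Take 1 serving of kidney beans: spends $0.45, +8.0 g protein (running total 8.0 g).
Take 1 serving of tempeh: spends $1.30, +19.0 g protein (running total 27.0 g).
Take 1 serving of eggs: spends $0.65, +8.0 g protein (running total 35.0 g).
Take 1.762 servings of sweet potato: spends $1.41, +3.5 g protein (running total 38.5 g).
Greedy by best ratio exhausts the cost allowance optimally: 38.5 g.

38.5 g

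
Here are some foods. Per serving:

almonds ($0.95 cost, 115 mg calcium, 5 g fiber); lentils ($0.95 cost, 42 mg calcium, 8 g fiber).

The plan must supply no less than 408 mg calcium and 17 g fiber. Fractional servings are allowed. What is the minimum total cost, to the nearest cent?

$3.37

A basic optimal solution has at most two foods positive. Try each food alone and each pair with both targets met exactly.
almonds only: max(408/115, 17/5) = 3.548 servings → $3.37.
lentils only: max(408/42, 17/8) = 9.714 servings → $9.23.
almonds + lentils with both targets exact would need a negative amount; discard.
Cheapest feasible corner: $3.37.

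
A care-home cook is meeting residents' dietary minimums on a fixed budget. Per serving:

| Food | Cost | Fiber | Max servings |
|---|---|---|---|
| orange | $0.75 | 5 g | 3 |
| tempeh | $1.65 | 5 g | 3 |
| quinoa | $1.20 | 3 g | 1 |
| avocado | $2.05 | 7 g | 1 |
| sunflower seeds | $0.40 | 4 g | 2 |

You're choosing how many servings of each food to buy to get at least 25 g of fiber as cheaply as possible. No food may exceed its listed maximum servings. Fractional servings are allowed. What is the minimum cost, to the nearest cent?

Cost per g of fiber: sunflower seeds $0.1000, orange $0.1500, avocado $0.2929, tempeh $0.3300, quinoa $0.4000.
Take 2 servings of sunflower seeds: +8.0 g fiber for $0.80 (total $0.80, still need 17.0 g).
Take 3 servings of orange: +15.0 g fiber for $2.25 (total $3.05, still need 2.0 g).
Take 0.2857 servings of avocado: +2.0 g fiber for $0.59 (total $3.64, still need 0.0 g).
Greedy by cheapest-per-g is optimal for a single linear constraint, so the minimum cost is $3.64.

$3.64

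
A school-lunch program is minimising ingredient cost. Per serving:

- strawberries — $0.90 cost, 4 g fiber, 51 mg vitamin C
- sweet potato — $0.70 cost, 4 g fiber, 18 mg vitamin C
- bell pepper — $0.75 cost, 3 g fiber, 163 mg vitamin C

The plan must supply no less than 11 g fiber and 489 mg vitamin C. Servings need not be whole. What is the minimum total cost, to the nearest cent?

$2.59

Compare the cost at each extreme point of the feasible region.
strawberries only: max(11/4, 489/51) = 9.588 servings → $8.63.
sweet potato only: max(11/4, 489/18) = 27.17 servings → $19.02.
bell pepper only: max(11/3, 489/163) = 3.667 servings → $2.75.
strawberries + sweet potato: intersection lies outside the first quadrant.
strawberries + bell pepper with both tight: 0.6533 servings and 2.796 servings → $2.68.
sweet potato + bell pepper with both tight: 0.5452 servings and 2.94 servings → $2.59.
So the least-cost plan costs $2.59.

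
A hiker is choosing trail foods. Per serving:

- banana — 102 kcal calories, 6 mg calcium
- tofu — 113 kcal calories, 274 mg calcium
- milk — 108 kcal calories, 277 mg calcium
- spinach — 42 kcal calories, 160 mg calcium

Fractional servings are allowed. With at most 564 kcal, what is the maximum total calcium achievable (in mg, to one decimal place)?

2148.6 mg

Calcium per kcal: spinach 3.81, milk 2.565, tofu 2.425, banana 0.05882.
With no serving limits, spend the whole calories allowance on spinach: 564 kcal / 42 kcal × 160 mg = 2148.6 mg.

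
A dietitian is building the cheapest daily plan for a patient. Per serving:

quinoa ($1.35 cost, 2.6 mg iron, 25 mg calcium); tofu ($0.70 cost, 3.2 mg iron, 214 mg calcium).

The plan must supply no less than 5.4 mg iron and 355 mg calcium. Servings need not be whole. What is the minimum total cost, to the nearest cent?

$1.18

This is a tiny linear program; its minimum lies at a vertex of the feasible set. List the vertices and price them.
quinoa only: max(5.4/2.6, 355/25) = 14.2 servings → $19.17.
tofu only: max(5.4/3.2, 355/214) = 1.688 servings → $1.18.
quinoa + tofu with both tight: 0.04114 servings and 1.654 servings → $1.21.
So the least-cost plan costs $1.18.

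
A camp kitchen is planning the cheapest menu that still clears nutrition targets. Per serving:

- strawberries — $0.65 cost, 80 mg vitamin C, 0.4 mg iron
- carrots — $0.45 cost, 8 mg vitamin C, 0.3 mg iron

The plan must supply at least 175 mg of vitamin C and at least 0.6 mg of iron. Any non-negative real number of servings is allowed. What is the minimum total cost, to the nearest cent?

strawberries only: max(175/80, 0.6/0.4) = 2.188 servings → $1.42.
carrots only: max(175/8, 0.6/0.3) = 21.88 servings → $9.84.
strawberries + carrots: intersection lies outside the first quadrant.
So the least-cost plan costs $1.42.

$1.42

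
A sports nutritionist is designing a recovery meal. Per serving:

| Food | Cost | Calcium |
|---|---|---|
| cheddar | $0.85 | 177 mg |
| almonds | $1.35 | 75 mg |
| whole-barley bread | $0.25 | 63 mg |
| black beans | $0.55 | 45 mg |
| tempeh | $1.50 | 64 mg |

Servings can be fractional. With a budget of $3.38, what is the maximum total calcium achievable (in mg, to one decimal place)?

Calcium per dollar: whole-barley bread 252, cheddar 208.2, black beans 81.82, almonds 55.56, tempeh 42.67.
With no serving limits, spend the whole cost allowance on whole-barley bread: $3.38 / $0.25 × 63 mg = 851.8 mg.

851.8 mg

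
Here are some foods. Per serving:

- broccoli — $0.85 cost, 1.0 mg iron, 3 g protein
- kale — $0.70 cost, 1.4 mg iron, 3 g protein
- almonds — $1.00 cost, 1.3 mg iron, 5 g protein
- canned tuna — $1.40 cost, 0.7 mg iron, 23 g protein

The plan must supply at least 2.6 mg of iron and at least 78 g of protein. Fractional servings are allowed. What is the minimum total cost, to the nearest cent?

With two linear requirements the optimum uses one or two foods; enumerate the corners.
broccoli only: max(2.6/1.0, 78/3) = 26 servings → $22.10.
kale only: max(2.6/1.4, 78/3) = 26 servings → $18.20.
almonds only: max(2.6/1.3, 78/5) = 15.6 servings → $15.60.
canned tuna only: max(2.6/0.7, 78/23) = 3.714 servings → $5.20.
broccoli + kale with both targets exact would need a negative amount; discard.
broccoli + almonds with both targets exact would need a negative amount; discard.
broccoli + canned tuna with both tight: 0.2488 servings and 3.359 servings → $4.91.
kale + almonds with both targets exact would need a negative amount; discard.
kale + canned tuna with both tight: 0.1728 servings and 3.369 servings → $4.84.
almonds + canned tuna with both tight: 0.197 servings and 3.348 servings → $4.88.
The minimum over all feasible corners is $4.84.

$4.84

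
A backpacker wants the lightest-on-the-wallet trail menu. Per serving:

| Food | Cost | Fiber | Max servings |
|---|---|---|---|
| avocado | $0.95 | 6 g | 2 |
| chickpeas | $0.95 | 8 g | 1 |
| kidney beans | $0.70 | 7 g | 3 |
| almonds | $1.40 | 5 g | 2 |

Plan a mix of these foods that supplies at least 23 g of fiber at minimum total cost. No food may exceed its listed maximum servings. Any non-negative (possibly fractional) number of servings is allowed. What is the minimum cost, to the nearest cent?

Cost per g of fiber: kidney beans $0.1000, chickpeas $0.1187, avocado $0.1583, almonds $0.2800.
Take 3 servings of kidney beans: +21.0 g fiber for $2.10 (total $2.10, still need 2.0 g).
Take 0.25 servings of chickpeas: +2.0 g fiber for $0.24 (total $2.34, still need 0.0 g).
Greedy by cheapest-per-g is optimal for a single linear constraint, so the minimum cost is $2.34.

$2.34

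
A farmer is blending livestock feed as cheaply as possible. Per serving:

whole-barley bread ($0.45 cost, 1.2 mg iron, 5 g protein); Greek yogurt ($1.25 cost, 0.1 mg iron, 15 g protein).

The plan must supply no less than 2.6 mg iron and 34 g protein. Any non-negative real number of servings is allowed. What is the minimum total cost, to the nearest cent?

$2.90

Compare the cost at each extreme point of the feasible region.
whole-barley bread only: max(2.6/1.2, 34/5) = 6.8 servings → $3.06.
Greek yogurt only: max(2.6/0.1, 34/15) = 26 servings → $32.50.
whole-barley bread + Greek yogurt with both tight: 2.034 servings and 1.589 servings → $2.90.
Cheapest feasible corner: $2.90.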